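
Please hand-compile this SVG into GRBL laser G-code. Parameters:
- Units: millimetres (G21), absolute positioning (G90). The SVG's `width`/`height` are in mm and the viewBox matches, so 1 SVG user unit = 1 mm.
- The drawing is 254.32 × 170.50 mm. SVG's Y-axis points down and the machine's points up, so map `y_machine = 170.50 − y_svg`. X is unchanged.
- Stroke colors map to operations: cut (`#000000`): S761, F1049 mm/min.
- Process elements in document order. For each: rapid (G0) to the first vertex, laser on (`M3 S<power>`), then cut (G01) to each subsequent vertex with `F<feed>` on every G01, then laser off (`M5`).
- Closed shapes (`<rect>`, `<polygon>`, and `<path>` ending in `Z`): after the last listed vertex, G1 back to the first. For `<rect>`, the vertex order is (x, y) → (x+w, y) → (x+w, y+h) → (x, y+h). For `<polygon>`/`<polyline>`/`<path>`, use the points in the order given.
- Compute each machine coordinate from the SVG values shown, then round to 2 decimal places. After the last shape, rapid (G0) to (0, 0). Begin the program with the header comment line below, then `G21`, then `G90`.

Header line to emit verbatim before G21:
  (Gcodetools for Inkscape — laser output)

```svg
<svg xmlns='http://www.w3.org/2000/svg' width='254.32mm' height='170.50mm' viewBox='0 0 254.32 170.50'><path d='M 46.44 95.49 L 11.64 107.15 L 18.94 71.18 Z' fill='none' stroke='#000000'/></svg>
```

Since the viewBox matches the mm dimensions, user units are millimetres directly. The only transform is the Y-flip y_m = 170.50 − y_svg.

Shape 1 is a regular polygon drawn with `<path>`. Its stroke #000000 means cut at S761, F1049. After flipping Y the toolpath is (46.44,75.01) → (11.64,63.35) → (18.94,99.32) → (46.44,75.01), returning to the start.

(Gcodetools for Inkscape — laser output)
G21
G90
G0 X46.44 Y75.01
M3 S761
G01 X11.64 Y63.35 F1049
G01 X18.94 Y99.32 F1049
G01 X46.44 Y75.01 F1049
M5
G0 X0.00 Y0.00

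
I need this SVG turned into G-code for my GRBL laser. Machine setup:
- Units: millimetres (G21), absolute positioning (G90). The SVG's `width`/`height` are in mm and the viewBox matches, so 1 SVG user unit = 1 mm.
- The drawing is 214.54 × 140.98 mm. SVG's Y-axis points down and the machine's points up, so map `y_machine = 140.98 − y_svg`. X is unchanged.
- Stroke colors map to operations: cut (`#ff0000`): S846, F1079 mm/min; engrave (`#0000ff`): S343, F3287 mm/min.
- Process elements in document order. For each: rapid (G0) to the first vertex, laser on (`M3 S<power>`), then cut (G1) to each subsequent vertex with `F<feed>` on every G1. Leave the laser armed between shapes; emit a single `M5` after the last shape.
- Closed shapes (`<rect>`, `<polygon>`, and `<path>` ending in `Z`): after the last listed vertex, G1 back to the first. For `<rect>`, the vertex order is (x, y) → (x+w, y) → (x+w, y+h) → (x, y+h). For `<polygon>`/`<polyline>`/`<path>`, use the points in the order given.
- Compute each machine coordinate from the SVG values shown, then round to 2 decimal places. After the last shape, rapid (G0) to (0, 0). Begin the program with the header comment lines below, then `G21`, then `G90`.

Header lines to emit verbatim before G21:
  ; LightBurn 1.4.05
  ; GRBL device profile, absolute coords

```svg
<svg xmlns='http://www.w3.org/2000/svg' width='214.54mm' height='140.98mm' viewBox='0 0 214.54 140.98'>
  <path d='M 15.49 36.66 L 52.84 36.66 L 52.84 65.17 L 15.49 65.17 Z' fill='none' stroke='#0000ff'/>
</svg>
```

1 u = 1 mm; y_m = 140.98 − y.

[1] `<path>` rectangle, #0000ff→engrave S343 F3287: (15.49,104.32) → (52.84,104.32) → (52.84,75.81) → (15.49,75.81) → (15.49,104.32) (closed)

; LightBurn 1.4.05
; GRBL device profile, absolute coords
G21
G90
G0 X15.49 Y104.32
M3 S343
G1 X52.84 Y104.32 F3287
G1 X52.84 Y75.81 F3287
G1 X15.49 Y75.81 F3287
G1 X15.49 Y104.32 F3287
M5
G0 X0.00 Y0.00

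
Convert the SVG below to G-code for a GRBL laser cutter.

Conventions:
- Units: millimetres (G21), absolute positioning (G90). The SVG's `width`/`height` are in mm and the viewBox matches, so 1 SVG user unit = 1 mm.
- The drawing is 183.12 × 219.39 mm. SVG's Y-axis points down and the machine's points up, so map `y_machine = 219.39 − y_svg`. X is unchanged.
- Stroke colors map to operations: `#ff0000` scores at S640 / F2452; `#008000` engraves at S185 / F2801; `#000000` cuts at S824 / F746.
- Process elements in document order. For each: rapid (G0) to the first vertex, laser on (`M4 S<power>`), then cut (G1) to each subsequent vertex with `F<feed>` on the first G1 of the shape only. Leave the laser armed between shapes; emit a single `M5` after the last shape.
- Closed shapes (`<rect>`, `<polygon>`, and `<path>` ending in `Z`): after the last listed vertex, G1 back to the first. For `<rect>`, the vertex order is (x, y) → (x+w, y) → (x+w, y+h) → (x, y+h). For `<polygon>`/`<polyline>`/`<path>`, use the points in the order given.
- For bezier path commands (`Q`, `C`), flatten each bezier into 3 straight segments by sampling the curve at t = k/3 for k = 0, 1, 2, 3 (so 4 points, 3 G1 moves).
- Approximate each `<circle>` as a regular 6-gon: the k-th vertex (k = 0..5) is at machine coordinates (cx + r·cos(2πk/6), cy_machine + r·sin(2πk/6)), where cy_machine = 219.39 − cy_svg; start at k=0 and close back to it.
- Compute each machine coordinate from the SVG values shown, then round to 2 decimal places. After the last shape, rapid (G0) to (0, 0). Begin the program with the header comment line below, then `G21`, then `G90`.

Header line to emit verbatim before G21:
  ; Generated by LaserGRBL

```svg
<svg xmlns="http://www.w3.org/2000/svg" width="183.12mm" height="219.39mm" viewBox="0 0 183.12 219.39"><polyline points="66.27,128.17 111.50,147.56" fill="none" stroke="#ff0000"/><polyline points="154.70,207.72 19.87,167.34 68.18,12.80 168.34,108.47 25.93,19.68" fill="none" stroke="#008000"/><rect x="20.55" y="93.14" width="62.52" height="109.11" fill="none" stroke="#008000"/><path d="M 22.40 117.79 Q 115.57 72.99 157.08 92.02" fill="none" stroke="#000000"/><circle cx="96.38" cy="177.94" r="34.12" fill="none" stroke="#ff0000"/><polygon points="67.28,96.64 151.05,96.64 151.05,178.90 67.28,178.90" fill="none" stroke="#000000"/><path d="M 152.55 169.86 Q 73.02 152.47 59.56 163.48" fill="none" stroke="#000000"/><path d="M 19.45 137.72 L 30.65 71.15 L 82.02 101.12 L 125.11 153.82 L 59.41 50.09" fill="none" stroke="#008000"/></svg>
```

; Generated by LaserGRBL
G21
G90
G0 X66.27 Y91.22
M4 S640
G1 X111.50 Y71.83 F2452
G0 X154.70 Y11.67
M4 S185
G1 X19.87 Y52.05 F2801
G1 X68.18 Y206.59
G1 X168.34 Y110.92
G1 X25.93 Y199.71
G0 X20.55 Y126.25
M4 S185
G1 X83.07 Y126.25 F2801
G1 X83.07 Y17.14
G1 X20.55 Y17.14
G1 X20.55 Y126.25
G0 X22.40 Y101.60
M4 S824
G1 X78.77 Y124.37 F746
G1 X123.67 Y132.96
G1 X157.08 Y127.37
G0 X130.50 Y41.45
M4 S640
G1 X113.44 Y71.00 F2452
G1 X79.32 Y71.00
G1 X62.26 Y41.45
G1 X79.32 Y11.90
G1 X113.44 Y11.90
G1 X130.50 Y41.45
G0 X67.28 Y122.75
M4 S824
G1 X151.05 Y122.75 F746
G1 X151.05 Y40.49
G1 X67.28 Y40.49
G1 X67.28 Y122.75
G0 X152.55 Y49.53
M4 S824
G1 X106.87 Y57.97 F746
G1 X75.87 Y60.09
G1 X59.56 Y55.91
G0 X19.45 Y81.67
M4 S185
G1 X30.65 Y148.24 F2801
G1 X82.02 Y118.27
G1 X125.11 Y65.57
G1 X59.41 Y169.30
M5
G0 X0.00 Y0.00

viewBox `0 0 183.12 219.39` with mm width/height → 1 unit = 1 mm. Flip: y_m = 219.39 − y_svg.

**Shape 1** — `<polyline>` line segment, stroke `#ff0000` → score (S640, F2452). Machine vertices: (66.27,91.22) → (111.50,71.83). Open path.

**Shape 2** — `<polyline>` open polyline, stroke `#008000` → engrave (S185, F2801). Machine vertices: (154.70,11.67) → (19.87,52.05) → (68.18,206.59) → (168.34,110.92) → (25.93,199.71). Open path.

**Shape 3** — `<rect>` rectangle, stroke `#008000` → engrave (S185, F2801). Machine vertices: (20.55,126.25) → (83.07,126.25) → (83.07,17.14) → (20.55,17.14) → (20.55,126.25). Closed: final G1 returns to the first vertex.

**Shape 4** — `<path>` quadratic bezier, stroke `#000000` → cut (S824, F746). Control points (SVG): P0=(22.40,117.79), P1=(115.57,72.99), P2=(157.08,92.02); sampled at t=k/3. Machine vertices: (22.40,101.60) → (78.77,124.37) → (123.67,132.96) → (157.08,127.37). Open path.

**Shape 5** — `<circle>` circle, stroke `#ff0000` → score (S640, F2452). Machine vertices: (130.50,41.45) → (113.44,71.00) → (79.32,71.00) → (62.26,41.45) → (79.32,11.90) → (113.44,11.90) → (130.50,41.45). Closed: final G1 returns to the first vertex.

**Shape 6** — `<polygon>` rectangle, stroke `#000000` → cut (S824, F746). Machine vertices: (67.28,122.75) → (151.05,122.75) → (151.05,40.49) → (67.28,40.49) → (67.28,122.75). Closed: final G1 returns to the first vertex.

**Shape 7** — `<path>` quadratic bezier, stroke `#000000` → cut (S824, F746). Control points (SVG): P0=(152.55,169.86), P1=(73.02,152.47), P2=(59.56,163.48); sampled at t=k/3. Machine vertices: (152.55,49.53) → (106.87,57.97) → (75.87,60.09) → (59.56,55.91). Open path.

**Shape 8** — `<path>` open polyline, stroke `#008000` → engrave (S185, F2801). Machine vertices: (19.45,81.67) → (30.65,148.24) → (82.02,118.27) → (125.11,65.57) → (59.41,169.30). Open path.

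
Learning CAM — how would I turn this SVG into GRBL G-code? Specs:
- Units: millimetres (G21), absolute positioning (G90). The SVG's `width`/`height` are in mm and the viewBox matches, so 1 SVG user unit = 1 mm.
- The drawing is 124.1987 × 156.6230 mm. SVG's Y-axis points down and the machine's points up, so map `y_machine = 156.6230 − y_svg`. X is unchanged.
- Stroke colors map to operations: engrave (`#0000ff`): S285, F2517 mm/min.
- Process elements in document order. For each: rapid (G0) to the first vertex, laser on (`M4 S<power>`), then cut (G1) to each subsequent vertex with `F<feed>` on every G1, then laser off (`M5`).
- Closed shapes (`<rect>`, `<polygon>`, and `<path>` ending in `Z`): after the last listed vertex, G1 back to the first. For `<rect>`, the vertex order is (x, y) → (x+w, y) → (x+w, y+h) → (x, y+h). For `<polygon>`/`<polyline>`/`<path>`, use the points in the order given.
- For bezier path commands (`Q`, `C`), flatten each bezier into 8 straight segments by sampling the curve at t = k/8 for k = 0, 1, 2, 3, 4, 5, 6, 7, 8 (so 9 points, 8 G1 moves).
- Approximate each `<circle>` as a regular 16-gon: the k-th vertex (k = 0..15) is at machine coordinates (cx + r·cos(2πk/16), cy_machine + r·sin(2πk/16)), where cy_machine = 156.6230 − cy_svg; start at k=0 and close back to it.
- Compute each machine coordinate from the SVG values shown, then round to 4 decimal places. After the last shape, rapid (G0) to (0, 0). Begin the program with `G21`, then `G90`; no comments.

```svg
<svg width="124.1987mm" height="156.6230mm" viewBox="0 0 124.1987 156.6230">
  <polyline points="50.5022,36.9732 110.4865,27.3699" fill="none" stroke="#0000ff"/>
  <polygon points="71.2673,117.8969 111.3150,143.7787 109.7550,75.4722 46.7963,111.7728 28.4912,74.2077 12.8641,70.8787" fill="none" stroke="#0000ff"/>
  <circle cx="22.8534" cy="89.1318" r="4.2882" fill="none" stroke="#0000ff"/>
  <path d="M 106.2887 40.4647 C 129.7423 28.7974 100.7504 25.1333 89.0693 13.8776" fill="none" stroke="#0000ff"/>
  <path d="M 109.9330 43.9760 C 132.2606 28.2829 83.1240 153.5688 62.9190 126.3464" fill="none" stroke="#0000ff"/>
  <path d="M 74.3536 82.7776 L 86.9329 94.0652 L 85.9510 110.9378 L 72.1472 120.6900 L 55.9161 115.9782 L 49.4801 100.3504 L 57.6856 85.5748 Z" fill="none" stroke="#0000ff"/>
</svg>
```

1 u = 1 mm; y_m = 156.6230 − y.

[1] `<polyline>` line segment, #0000ff→engrave S285 F2517: (50.5022,119.6498) → (110.4865,129.2531)

[2] `<polygon>` closed polygon, #0000ff→engrave S285 F2517: (71.2673,38.7261) → (111.3150,12.8443) → (109.7550,81.1508) → (46.7963,44.8502) → (28.4912,82.4153) → (12.8641,85.7443) → (71.2673,38.7261) (closed)

[3] `<circle>` circle, #0000ff→engrave S285 F2517: (27.1416,67.4912) → (26.8152,69.1322) → (25.8856,70.5234) → (24.4944,71.4530) → (22.8534,71.7794) → (21.2124,71.4530) → (19.8212,70.5234) → (18.8916,69.1322) → (18.5652,67.4912) → (18.8916,65.8502) → (19.8212,64.4590) → (21.2124,63.5294) → (22.8534,63.2030) → (24.4944,63.5294) → (25.8856,64.4590) → (26.8152,65.8502) → (27.1416,67.4912) (closed)

[4] `<path>` cubic bezier, #0000ff→engrave S285 F2517: (106.2887,116.1583) → (112.7617,120.1888) → (115.1353,123.6518) → (114.2271,126.7300) → (110.8545,129.6062) → (105.8350,132.4631) → (99.9860,135.4834) → (94.1249,138.8499) → (89.0693,142.7454)

[5] `<path>` cubic bezier, #0000ff→engrave S285 F2517: (109.9330,112.6470) → (115.1521,112.4967) → (114.8478,102.5690) → (110.1969,86.3031) → (102.3757,67.1383) → (92.5608,48.5140) → (81.9287,33.8694) → (71.6560,26.6438) → (62.9190,30.2766)

[6] `<path>` regular polygon, #0000ff→engrave S285 F2517: (74.3536,73.8454) → (86.9329,62.5578) → (85.9510,45.6852) → (72.1472,35.9330) → (55.9161,40.6448) → (49.4801,56.2726) → (57.6856,71.0482) → (74.3536,73.8454) (closed)

G21
G90
G0 X50.5022 Y119.6498
M4 S285
G1 X110.4865 Y129.2531 F2517
M5
G0 X71.2673 Y38.7261
M4 S285
G1 X111.3150 Y12.8443 F2517
G1 X109.7550 Y81.1508 F2517
G1 X46.7963 Y44.8502 F2517
G1 X28.4912 Y82.4153 F2517
G1 X12.8641 Y85.7443 F2517
G1 X71.2673 Y38.7261 F2517
M5
G0 X27.1416 Y67.4912
M4 S285
G1 X26.8152 Y69.1322 F2517
G1 X25.8856 Y70.5234 F2517
G1 X24.4944 Y71.4530 F2517
G1 X22.8534 Y71.7794 F2517
G1 X21.2124 Y71.4530 F2517
G1 X19.8212 Y70.5234 F2517
G1 X18.8916 Y69.1322 F2517
G1 X18.5652 Y67.4912 F2517
G1 X18.8916 Y65.8502 F2517
G1 X19.8212 Y64.4590 F2517
G1 X21.2124 Y63.5294 F2517
G1 X22.8534 Y63.2030 F2517
G1 X24.4944 Y63.5294 F2517
G1 X25.8856 Y64.4590 F2517
G1 X26.8152 Y65.8502 F2517
G1 X27.1416 Y67.4912 F2517
M5
G0 X106.2887 Y116.1583
M4 S285
G1 X112.7617 Y120.1888 F2517
G1 X115.1353 Y123.6518 F2517
G1 X114.2271 Y126.7300 F2517
G1 X110.8545 Y129.6062 F2517
G1 X105.8350 Y132.4631 F2517
G1 X99.9860 Y135.4834 F2517
G1 X94.1249 Y138.8499 F2517
G1 X89.0693 Y142.7454 F2517
M5
G0 X109.9330 Y112.6470
M4 S285
G1 X115.1521 Y112.4967 F2517
G1 X114.8478 Y102.5690 F2517
G1 X110.1969 Y86.3031 F2517
G1 X102.3757 Y67.1383 F2517
G1 X92.5608 Y48.5140 F2517
G1 X81.9287 Y33.8694 F2517
G1 X71.6560 Y26.6438 F2517
G1 X62.9190 Y30.2766 F2517
M5
G0 X74.3536 Y73.8454
M4 S285
G1 X86.9329 Y62.5578 F2517
G1 X85.9510 Y45.6852 F2517
G1 X72.1472 Y35.9330 F2517
G1 X55.9161 Y40.6448 F2517
G1 X49.4801 Y56.2726 F2517
G1 X57.6856 Y71.0482 F2517
G1 X74.3536 Y73.8454 F2517
M5
G0 X0.0000 Y0.0000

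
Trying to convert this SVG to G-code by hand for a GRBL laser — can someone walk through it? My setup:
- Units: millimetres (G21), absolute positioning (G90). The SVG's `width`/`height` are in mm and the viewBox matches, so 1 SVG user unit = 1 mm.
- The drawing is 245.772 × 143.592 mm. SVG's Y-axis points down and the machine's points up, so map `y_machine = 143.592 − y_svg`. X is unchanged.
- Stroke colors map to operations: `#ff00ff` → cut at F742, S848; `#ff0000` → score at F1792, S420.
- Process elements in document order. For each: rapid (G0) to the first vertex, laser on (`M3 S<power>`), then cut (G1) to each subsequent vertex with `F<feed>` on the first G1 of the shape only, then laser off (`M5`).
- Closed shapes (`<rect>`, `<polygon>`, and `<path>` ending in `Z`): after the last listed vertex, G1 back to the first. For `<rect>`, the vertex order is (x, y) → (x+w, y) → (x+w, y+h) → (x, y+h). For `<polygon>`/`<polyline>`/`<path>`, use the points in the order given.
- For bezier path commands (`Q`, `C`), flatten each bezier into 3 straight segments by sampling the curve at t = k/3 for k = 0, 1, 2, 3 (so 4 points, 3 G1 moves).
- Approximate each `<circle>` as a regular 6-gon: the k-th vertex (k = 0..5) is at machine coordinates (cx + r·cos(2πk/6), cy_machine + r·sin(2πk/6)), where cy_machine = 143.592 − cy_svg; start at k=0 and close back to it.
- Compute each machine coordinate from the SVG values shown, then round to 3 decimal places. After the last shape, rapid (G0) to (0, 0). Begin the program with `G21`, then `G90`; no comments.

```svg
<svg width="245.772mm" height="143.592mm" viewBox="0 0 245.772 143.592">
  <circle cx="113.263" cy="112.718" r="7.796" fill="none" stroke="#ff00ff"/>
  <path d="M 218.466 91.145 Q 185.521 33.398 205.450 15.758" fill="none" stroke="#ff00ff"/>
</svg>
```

1 u = 1 mm; y_m = 143.592 − y.

[1] `<circle>` circle, #ff00ff→cut S848 F742: (121.059,30.874) → (117.161,37.626) → (109.365,37.626) → (105.467,30.874) → (109.365,24.122) → (117.161,24.122) → (121.059,30.874) (closed)

[2] `<path>` quadratic bezier, #ff00ff→cut S848 F742: (218.466,52.447) → (202.378,86.489) → (198.039,111.618) → (205.450,127.834)

G21
G90
G0 X121.059 Y30.874
M3 S848
G1 X117.161 Y37.626 F742
G1 X109.365 Y37.626
G1 X105.467 Y30.874
G1 X109.365 Y24.122
G1 X117.161 Y24.122
G1 X121.059 Y30.874
M5
G0 X218.466 Y52.447
M3 S848
G1 X202.378 Y86.489 F742
G1 X198.039 Y111.618
G1 X205.450 Y127.834
M5
G0 X0.000 Y0.000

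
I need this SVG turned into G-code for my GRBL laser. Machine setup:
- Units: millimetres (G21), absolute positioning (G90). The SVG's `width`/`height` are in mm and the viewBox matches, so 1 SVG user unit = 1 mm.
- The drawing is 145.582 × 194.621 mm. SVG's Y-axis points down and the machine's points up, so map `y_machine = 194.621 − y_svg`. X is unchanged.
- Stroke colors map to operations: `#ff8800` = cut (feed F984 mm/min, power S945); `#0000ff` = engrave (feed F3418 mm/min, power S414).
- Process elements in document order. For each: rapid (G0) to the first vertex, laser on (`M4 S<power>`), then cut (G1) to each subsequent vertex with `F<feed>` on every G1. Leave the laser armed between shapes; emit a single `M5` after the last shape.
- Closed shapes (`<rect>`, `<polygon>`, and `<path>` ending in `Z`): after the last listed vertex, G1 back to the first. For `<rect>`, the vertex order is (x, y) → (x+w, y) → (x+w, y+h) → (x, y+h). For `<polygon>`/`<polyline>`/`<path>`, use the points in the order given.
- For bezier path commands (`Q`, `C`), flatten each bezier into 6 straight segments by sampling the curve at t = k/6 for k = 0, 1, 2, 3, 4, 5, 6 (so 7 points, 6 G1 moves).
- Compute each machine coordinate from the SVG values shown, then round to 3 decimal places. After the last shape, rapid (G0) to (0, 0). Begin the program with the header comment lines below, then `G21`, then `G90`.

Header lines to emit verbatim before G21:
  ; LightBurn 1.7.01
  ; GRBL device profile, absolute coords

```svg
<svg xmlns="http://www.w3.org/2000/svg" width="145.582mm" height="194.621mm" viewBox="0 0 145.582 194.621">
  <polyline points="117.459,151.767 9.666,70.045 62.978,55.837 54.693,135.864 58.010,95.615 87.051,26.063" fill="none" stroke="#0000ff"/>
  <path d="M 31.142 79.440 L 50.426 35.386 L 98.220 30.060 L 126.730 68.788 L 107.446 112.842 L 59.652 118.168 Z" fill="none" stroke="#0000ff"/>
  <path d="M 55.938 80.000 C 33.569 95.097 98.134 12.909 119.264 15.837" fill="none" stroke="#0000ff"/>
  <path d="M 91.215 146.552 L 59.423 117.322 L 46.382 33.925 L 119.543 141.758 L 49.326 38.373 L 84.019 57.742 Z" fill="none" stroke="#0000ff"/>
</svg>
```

; LightBurn 1.7.01
; GRBL device profile, absolute coords
G21
G90
G0 X117.459 Y42.854
M4 S414
G1 X9.666 Y124.576 F3418
G1 X62.978 Y138.784 F3418
G1 X54.693 Y58.757 F3418
G1 X58.010 Y99.006 F3418
G1 X87.051 Y168.558 F3418
G0 X31.142 Y115.181
M4 S414
G1 X50.426 Y159.235 F3418
G1 X98.220 Y164.561 F3418
G1 X126.730 Y125.833 F3418
G1 X107.446 Y81.779 F3418
G1 X59.652 Y76.453 F3418
G1 X31.142 Y115.181 F3418
G0 X55.938 Y114.621
M4 S414
G1 X51.394 Y114.335 F3418
G1 X57.719 Y125.197 F3418
G1 X71.289 Y142.139 F3418
G1 X88.484 Y160.096 F3418
G1 X105.683 Y173.999 F3418
G1 X119.264 Y178.784 F3418
G0 X91.215 Y48.069
M4 S414
G1 X59.423 Y77.299 F3418
G1 X46.382 Y160.696 F3418
G1 X119.543 Y52.863 F3418
G1 X49.326 Y156.248 F3418
G1 X84.019 Y136.879 F3418
G1 X91.215 Y48.069 F3418
M5
G0 X0.000 Y0.000

Since the viewBox matches the mm dimensions, user units are millimetres directly. The only transform is the Y-flip y_m = 194.621 − y_svg.

Shape 1 is a open polyline drawn with `<polyline>`. Its stroke #0000ff means engrave at S414, F3418. After flipping Y the toolpath is (117.459,42.854) → (9.666,124.576) → (62.978,138.784) → (54.693,58.757) → (58.010,99.006) → (87.051,168.558).

Shape 2 is a regular polygon drawn with `<path>`. Its stroke #0000ff means engrave at S414, F3418. After flipping Y the toolpath is (31.142,115.181) → (50.426,159.235) → (98.220,164.561) → (126.730,125.833) → (107.446,81.779) → (59.652,76.453) → (31.142,115.181), returning to the start.

Shape 3 is a cubic bezier drawn with `<path>`. Its stroke #0000ff means engrave at S414, F3418. After flipping Y the toolpath is (55.938,114.621) → (51.394,114.335) → (57.719,125.197) → (71.289,142.139) → (88.484,160.096) → (105.683,173.999) → (119.264,178.784).

Shape 4 is a closed polygon drawn with `<path>`. Its stroke #0000ff means engrave at S414, F3418. After flipping Y the toolpath is (91.215,48.069) → (59.423,77.299) → (46.382,160.696) → (119.543,52.863) → (49.326,156.248) → (84.019,136.879) → (91.215,48.069), returning to the start.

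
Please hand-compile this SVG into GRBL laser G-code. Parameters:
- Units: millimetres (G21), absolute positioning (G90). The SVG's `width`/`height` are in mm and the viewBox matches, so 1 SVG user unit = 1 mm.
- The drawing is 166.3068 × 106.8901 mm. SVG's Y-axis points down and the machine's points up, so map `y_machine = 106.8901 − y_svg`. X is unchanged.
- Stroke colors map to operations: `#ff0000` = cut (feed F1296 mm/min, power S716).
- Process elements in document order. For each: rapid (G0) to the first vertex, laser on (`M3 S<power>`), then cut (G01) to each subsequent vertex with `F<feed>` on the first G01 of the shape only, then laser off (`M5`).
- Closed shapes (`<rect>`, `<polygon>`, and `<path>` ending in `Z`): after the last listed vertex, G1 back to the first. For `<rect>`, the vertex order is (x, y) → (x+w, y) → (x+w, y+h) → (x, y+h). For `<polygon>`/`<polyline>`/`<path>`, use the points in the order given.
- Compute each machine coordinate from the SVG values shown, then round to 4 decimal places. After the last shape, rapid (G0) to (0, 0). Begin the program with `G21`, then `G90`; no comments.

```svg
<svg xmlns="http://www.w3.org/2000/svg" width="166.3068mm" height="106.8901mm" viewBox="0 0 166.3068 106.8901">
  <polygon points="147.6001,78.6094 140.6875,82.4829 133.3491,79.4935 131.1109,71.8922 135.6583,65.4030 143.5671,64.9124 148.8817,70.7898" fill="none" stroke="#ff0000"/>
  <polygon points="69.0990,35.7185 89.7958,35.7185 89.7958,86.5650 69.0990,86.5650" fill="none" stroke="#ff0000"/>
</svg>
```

G21
G90
G0 X147.6001 Y28.2807
M3 S716
G01 X140.6875 Y24.4072 F1296
G01 X133.3491 Y27.3966
G01 X131.1109 Y34.9979
G01 X135.6583 Y41.4871
G01 X143.5671 Y41.9777
G01 X148.8817 Y36.1003
G01 X147.6001 Y28.2807
M5
G0 X69.0990 Y71.1716
M3 S716
G01 X89.7958 Y71.1716 F1296
G01 X89.7958 Y20.3251
G01 X69.0990 Y20.3251
G01 X69.0990 Y71.1716
M5
G0 X0.0000 Y0.0000

viewBox `0 0 166.3068 106.8901` with mm width/height → 1 unit = 1 mm. Flip: y_m = 106.8901 − y_svg.

**Shape 1** — `<polygon>` regular polygon, stroke `#ff0000` → cut (S716, F1296). Machine vertices: (147.6001,28.2807) → (140.6875,24.4072) → (133.3491,27.3966) → (131.1109,34.9979) → (135.6583,41.4871) → (143.5671,41.9777) → (148.8817,36.1003) → (147.6001,28.2807). Closed: final G1 returns to the first vertex.

**Shape 2** — `<polygon>` rectangle, stroke `#ff0000` → cut (S716, F1296). Machine vertices: (69.0990,71.1716) → (89.7958,71.1716) → (89.7958,20.3251) → (69.0990,20.3251) → (69.0990,71.1716). Closed: final G1 returns to the first vertex.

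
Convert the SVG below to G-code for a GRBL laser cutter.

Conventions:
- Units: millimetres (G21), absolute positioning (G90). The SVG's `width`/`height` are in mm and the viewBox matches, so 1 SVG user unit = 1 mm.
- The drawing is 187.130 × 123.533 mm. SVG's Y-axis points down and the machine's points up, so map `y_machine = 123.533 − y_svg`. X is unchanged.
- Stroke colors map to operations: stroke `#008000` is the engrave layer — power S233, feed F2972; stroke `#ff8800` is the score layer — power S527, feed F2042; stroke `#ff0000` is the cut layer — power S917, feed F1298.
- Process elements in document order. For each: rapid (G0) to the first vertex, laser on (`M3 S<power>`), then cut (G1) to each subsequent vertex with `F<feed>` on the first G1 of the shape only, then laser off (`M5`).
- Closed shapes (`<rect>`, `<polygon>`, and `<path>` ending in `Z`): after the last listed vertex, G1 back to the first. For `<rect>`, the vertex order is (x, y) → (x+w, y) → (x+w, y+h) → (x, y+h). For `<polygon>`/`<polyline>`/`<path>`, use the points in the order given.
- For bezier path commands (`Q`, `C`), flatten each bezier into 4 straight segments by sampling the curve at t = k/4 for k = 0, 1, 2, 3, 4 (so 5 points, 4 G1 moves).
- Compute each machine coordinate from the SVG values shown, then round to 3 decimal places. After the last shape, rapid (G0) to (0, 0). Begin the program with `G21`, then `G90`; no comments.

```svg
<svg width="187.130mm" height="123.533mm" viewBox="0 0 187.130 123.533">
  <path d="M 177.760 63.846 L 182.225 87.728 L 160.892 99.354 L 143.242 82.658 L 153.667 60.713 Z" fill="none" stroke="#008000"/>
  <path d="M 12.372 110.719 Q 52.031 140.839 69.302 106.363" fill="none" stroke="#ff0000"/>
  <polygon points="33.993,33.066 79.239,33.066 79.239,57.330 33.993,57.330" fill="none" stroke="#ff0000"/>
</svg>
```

G21
G90
G0 X177.760 Y59.687
M3 S233
G1 X182.225 Y35.805 F2972
G1 X160.892 Y24.179
G1 X143.242 Y40.875
G1 X153.667 Y62.820
G1 X177.760 Y59.687
M5
G0 X12.372 Y12.814
M3 S917
G1 X30.802 Y1.791 F1298
G1 X46.434 Y-1.157
G1 X59.267 Y3.969
G1 X69.302 Y17.170
M5
G0 X33.993 Y90.467
M3 S917
G1 X79.239 Y90.467 F1298
G1 X79.239 Y66.203
G1 X33.993 Y66.203
G1 X33.993 Y90.467
M5
G0 X0.000 Y0.000

Since the viewBox matches the mm dimensions, user units are millimetres directly. The only transform is the Y-flip y_m = 123.533 − y_svg.

Shape 1 is a regular polygon drawn with `<path>`. Its stroke #008000 means engrave at S233, F2972. After flipping Y the toolpath is (177.760,59.687) → (182.225,35.805) → (160.892,24.179) → (143.242,40.875) → (153.667,62.820) → (177.760,59.687), returning to the start.

Shape 2 is a quadratic bezier drawn with `<path>`. Its stroke #ff0000 means cut at S917, F1298. After flipping Y the toolpath is (12.372,12.814) → (30.802,1.791) → (46.434,-1.157) → (59.267,3.969) → (69.302,17.170).

Shape 3 is a rectangle drawn with `<polygon>`. Its stroke #ff0000 means cut at S917, F1298. After flipping Y the toolpath is (33.993,90.467) → (79.239,90.467) → (79.239,66.203) → (33.993,66.203) → (33.993,90.467), returning to the start.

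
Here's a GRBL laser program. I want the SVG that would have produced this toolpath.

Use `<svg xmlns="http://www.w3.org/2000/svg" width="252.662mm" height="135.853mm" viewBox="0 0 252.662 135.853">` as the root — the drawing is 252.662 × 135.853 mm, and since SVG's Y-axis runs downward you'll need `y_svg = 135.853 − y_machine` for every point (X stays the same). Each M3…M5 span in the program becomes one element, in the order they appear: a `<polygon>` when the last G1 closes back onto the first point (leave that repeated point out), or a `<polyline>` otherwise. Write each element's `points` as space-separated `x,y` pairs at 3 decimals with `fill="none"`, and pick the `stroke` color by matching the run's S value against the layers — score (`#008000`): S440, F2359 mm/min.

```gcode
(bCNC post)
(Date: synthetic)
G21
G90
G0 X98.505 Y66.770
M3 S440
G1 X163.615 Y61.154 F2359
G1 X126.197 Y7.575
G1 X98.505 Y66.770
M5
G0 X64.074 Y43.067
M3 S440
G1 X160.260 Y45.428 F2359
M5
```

<svg xmlns="http://www.w3.org/2000/svg" width="252.662mm" height="135.853mm" viewBox="0 0 252.662 135.853">
  <polygon points="98.505,69.083 163.615,74.699 126.197,128.278" fill="none" stroke="#008000"/>
  <polyline points="64.074,92.786 160.260,90.425" fill="none" stroke="#008000"/>
</svg>

Machine Y-up, SVG Y-down with viewBox height 135.853, so y_svg = 135.853 − y_machine; X carries over. Every run uses S440, so all elements get stroke `#008000` (score).

Run 1: The run returns to its start, so emit a `<polygon>` with points (Y-flipped): 98.505,69.083 163.615,74.699 126.197,128.278.

Run 2: The run is open, so emit a `<polyline>` with points (Y-flipped): 64.074,92.786 160.260,90.425.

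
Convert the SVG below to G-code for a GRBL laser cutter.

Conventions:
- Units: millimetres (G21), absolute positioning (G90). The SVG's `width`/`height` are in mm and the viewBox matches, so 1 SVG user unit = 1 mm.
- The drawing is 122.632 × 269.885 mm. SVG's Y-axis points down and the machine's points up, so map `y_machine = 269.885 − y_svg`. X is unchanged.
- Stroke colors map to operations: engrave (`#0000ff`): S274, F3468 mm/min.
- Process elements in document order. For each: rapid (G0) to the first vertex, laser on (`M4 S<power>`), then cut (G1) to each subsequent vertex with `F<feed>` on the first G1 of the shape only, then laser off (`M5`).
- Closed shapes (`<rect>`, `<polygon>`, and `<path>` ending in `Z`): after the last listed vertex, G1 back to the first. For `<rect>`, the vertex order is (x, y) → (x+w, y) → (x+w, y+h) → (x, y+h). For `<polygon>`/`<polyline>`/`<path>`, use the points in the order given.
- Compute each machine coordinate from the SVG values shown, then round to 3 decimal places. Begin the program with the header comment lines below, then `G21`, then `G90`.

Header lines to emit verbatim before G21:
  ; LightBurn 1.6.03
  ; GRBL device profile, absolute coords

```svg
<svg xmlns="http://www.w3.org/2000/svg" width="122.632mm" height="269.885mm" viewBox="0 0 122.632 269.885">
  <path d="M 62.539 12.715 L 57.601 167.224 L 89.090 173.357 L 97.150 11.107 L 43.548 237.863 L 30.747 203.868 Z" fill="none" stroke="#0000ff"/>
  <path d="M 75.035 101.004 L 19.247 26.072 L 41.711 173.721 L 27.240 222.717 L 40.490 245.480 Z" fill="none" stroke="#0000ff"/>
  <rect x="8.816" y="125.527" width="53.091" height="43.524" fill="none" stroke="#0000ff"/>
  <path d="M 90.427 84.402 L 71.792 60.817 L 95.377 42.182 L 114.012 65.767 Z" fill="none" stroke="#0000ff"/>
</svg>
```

Since the viewBox matches the mm dimensions, user units are millimetres directly. The only transform is the Y-flip y_m = 269.885 − y_svg.

Shape 1 is a closed polygon drawn with `<path>`. Its stroke #0000ff means engrave at S274, F3468. After flipping Y the toolpath is (62.539,257.170) → (57.601,102.661) → (89.090,96.528) → (97.150,258.778) → (43.548,32.022) → (30.747,66.017) → (62.539,257.170), returning to the start.

Shape 2 is a closed polygon drawn with `<path>`. Its stroke #0000ff means engrave at S274, F3468. After flipping Y the toolpath is (75.035,168.881) → (19.247,243.813) → (41.711,96.164) → (27.240,47.168) → (40.490,24.405) → (75.035,168.881), returning to the start.

Shape 3 is a rectangle drawn with `<rect>`. Its stroke #0000ff means engrave at S274, F3468. After flipping Y the toolpath is (8.816,144.358) → (61.907,144.358) → (61.907,100.834) → (8.816,100.834) → (8.816,144.358), returning to the start.

Shape 4 is a regular polygon drawn with `<path>`. Its stroke #0000ff means engrave at S274, F3468. After flipping Y the toolpath is (90.427,185.483) → (71.792,209.068) → (95.377,227.703) → (114.012,204.118) → (90.427,185.483), returning to the start.

; LightBurn 1.6.03
; GRBL device profile, absolute coords
G21
G90
G0 X62.539 Y257.170
M4 S274
G1 X57.601 Y102.661 F3468
G1 X89.090 Y96.528
G1 X97.150 Y258.778
G1 X43.548 Y32.022
G1 X30.747 Y66.017
G1 X62.539 Y257.170
M5
G0 X75.035 Y168.881
M4 S274
G1 X19.247 Y243.813 F3468
G1 X41.711 Y96.164
G1 X27.240 Y47.168
G1 X40.490 Y24.405
G1 X75.035 Y168.881
M5
G0 X8.816 Y144.358
M4 S274
G1 X61.907 Y144.358 F3468
G1 X61.907 Y100.834
G1 X8.816 Y100.834
G1 X8.816 Y144.358
M5
G0 X90.427 Y185.483
M4 S274
G1 X71.792 Y209.068 F3468
G1 X95.377 Y227.703
G1 X114.012 Y204.118
G1 X90.427 Y185.483
M5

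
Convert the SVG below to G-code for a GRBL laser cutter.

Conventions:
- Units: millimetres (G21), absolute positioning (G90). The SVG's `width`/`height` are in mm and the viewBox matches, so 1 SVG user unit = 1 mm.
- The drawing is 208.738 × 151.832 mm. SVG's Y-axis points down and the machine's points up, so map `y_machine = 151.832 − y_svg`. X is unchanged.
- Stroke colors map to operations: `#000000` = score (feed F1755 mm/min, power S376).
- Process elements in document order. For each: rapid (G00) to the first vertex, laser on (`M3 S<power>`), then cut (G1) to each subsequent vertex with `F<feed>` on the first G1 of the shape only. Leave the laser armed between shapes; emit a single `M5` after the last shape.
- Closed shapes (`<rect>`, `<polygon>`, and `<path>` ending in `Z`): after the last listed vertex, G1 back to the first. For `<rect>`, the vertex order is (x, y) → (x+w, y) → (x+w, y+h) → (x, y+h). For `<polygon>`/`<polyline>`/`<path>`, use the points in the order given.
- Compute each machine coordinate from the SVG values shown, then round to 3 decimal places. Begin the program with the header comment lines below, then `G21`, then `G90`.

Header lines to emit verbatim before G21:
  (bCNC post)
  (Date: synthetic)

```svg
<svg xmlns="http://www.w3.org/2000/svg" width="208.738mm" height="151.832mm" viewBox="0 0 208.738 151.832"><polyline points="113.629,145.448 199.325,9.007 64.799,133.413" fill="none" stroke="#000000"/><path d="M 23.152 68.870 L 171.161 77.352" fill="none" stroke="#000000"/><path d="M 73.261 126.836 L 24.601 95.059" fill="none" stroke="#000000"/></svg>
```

1 u = 1 mm; y_m = 151.832 − y.

[1] `<polyline>` open polyline, #000000→score S376 F1755: (113.629,6.384) → (199.325,142.825) → (64.799,18.419)

[2] `<path>` line segment, #000000→score S376 F1755: (23.152,82.962) → (171.161,74.480)

[3] `<path>` line segment, #000000→score S376 F1755: (73.261,24.996) → (24.601,56.773)

(bCNC post)
(Date: synthetic)
G21
G90
G00 X113.629 Y6.384
M3 S376
G1 X199.325 Y142.825 F1755
G1 X64.799 Y18.419
G00 X23.152 Y82.962
M3 S376
G1 X171.161 Y74.480 F1755
G00 X73.261 Y24.996
M3 S376
G1 X24.601 Y56.773 F1755
M5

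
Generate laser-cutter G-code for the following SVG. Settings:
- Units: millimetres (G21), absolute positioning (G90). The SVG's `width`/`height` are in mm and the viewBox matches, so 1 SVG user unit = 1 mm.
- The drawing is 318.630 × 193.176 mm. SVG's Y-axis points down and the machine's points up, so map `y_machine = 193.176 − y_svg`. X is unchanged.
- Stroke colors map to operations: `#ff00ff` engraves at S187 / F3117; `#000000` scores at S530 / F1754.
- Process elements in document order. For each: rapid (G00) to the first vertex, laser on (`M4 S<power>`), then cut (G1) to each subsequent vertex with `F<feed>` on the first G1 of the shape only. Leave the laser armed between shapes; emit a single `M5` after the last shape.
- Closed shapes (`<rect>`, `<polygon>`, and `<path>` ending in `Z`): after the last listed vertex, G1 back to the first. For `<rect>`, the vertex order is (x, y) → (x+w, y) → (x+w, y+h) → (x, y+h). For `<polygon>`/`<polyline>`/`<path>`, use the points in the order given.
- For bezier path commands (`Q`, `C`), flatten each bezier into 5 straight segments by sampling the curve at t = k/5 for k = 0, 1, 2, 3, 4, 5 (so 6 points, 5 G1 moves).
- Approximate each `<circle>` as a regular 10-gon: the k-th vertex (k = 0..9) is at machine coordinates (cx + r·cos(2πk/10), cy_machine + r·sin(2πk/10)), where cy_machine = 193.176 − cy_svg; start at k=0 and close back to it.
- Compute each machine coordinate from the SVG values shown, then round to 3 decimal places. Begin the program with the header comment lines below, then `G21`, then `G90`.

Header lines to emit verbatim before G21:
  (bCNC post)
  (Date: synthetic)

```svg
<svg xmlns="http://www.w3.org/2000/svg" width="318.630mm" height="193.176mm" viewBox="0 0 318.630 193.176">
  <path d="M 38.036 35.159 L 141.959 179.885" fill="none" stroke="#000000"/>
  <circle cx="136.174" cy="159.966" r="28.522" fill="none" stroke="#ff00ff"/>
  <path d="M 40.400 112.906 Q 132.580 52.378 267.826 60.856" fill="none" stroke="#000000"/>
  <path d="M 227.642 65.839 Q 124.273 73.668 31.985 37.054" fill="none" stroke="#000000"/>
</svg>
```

(bCNC post)
(Date: synthetic)
G21
G90
G00 X38.036 Y158.017
M4 S530
G1 X141.959 Y13.291 F1754
G00 X164.696 Y33.210
M4 S187
G1 X159.249 Y49.975 F3117
G1 X144.988 Y60.336
G1 X127.360 Y60.336
G1 X113.099 Y49.975
G1 X107.652 Y33.210
G1 X113.099 Y16.445
G1 X127.360 Y6.084
G1 X144.988 Y6.084
G1 X159.249 Y16.445
G1 X164.696 Y33.210
G00 X40.400 Y80.270
M4 S530
G1 X78.995 Y101.721 F1754
G1 X121.035 Y117.651
G1 X166.520 Y128.061
G1 X215.450 Y132.951
G1 X267.826 Y132.320
G00 X227.642 Y127.337
M4 S530
G1 X186.738 Y125.983 F1754
G1 X146.720 Y128.185
G1 X107.588 Y133.942
G1 X69.343 Y143.254
G1 X31.985 Y156.122
M5

viewBox `0 0 318.630 193.176` with mm width/height → 1 unit = 1 mm. Flip: y_m = 193.176 − y_svg.

**Shape 1** — `<path>` line segment, stroke `#000000` → score (S530, F1754). Machine vertices: (38.036,158.017) → (141.959,13.291). Open path.

**Shape 2** — `<circle>` circle, stroke `#ff00ff` → engrave (S187, F3117). Machine vertices: (164.696,33.210) → (159.249,49.975) → (144.988,60.336) → (127.360,60.336) → (113.099,49.975) → (107.652,33.210) → (113.099,16.445) → (127.360,6.084) → (144.988,6.084) → (159.249,16.445) → (164.696,33.210). Closed: final G1 returns to the first vertex.

**Shape 3** — `<path>` quadratic bezier, stroke `#000000` → score (S530, F1754). Control points (SVG): P0=(40.400,112.906), P1=(132.580,52.378), P2=(267.826,60.856); sampled at t=k/5. Machine vertices: (40.400,80.270) → (78.995,101.721) → (121.035,117.651) → (166.520,128.061) → (215.450,132.951) → (267.826,132.320). Open path.

**Shape 4** — `<path>` quadratic bezier, stroke `#000000` → score (S530, F1754). Control points (SVG): P0=(227.642,65.839), P1=(124.273,73.668), P2=(31.985,37.054); sampled at t=k/5. Machine vertices: (227.642,127.337) → (186.738,125.983) → (146.720,128.185) → (107.588,133.942) → (69.343,143.254) → (31.985,156.122). Open path.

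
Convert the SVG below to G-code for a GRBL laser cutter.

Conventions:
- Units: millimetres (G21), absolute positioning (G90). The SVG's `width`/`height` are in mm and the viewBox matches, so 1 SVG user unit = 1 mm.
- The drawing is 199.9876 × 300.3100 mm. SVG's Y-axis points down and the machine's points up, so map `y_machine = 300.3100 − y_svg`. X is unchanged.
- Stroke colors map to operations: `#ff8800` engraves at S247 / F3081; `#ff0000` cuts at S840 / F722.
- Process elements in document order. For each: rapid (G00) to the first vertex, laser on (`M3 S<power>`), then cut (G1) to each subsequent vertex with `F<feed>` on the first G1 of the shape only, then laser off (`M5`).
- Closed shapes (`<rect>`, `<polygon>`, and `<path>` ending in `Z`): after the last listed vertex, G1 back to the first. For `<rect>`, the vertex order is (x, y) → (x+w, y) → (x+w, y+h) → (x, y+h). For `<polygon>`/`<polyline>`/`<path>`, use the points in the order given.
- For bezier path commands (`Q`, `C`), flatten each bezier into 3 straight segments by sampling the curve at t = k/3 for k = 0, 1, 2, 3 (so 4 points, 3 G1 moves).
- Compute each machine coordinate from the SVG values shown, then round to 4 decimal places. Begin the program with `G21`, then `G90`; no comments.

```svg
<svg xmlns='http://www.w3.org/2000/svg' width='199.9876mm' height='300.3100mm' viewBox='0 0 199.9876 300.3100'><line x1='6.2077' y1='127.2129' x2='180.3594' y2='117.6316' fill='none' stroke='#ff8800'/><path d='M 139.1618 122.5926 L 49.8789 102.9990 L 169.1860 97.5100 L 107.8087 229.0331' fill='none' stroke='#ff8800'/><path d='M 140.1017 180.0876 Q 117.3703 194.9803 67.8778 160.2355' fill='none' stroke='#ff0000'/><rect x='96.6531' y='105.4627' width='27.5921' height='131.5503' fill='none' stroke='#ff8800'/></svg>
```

G21
G90
G00 X6.2077 Y173.0971
M3 S247
G1 X180.3594 Y182.6784 F3081
M5
G00 X139.1618 Y177.7174
M3 S247
G1 X49.8789 Y197.3110 F3081
G1 X169.1860 Y202.8000
G1 X107.8087 Y71.2769
M5
G00 X140.1017 Y120.2224
M3 S840
G1 X121.9740 Y115.8092 F722
G1 X97.8993 Y122.4266
G1 X67.8778 Y140.0745
M5
G00 X96.6531 Y194.8473
M3 S247
G1 X124.2452 Y194.8473 F3081
G1 X124.2452 Y63.2970
G1 X96.6531 Y63.2970
G1 X96.6531 Y194.8473
M5

1 u = 1 mm; y_m = 300.3100 − y.

[1] `<line>` line segment, #ff8800→engrave S247 F3081: (6.2077,173.0971) → (180.3594,182.6784)

[2] `<path>` open polyline, #ff8800→engrave S247 F3081: (139.1618,177.7174) → (49.8789,197.3110) → (169.1860,202.8000) → (107.8087,71.2769)

[3] `<path>` quadratic bezier, #ff0000→cut S840 F722: (140.1017,120.2224) → (121.9740,115.8092) → (97.8993,122.4266) → (67.8778,140.0745)

[4] `<rect>` rectangle, #ff8800→engrave S247 F3081: (96.6531,194.8473) → (124.2452,194.8473) → (124.2452,63.2970) → (96.6531,63.2970) → (96.6531,194.8473) (closed)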